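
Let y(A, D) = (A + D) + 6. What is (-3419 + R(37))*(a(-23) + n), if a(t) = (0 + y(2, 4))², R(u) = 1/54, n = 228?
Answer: -11446750/9 ≈ -1.2719e+6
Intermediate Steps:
y(A, D) = 6 + A + D
R(u) = 1/54
a(t) = 144 (a(t) = (0 + (6 + 2 + 4))² = (0 + 12)² = 12² = 144)
(-3419 + R(37))*(a(-23) + n) = (-3419 + 1/54)*(144 + 228) = -184625/54*372 = -11446750/9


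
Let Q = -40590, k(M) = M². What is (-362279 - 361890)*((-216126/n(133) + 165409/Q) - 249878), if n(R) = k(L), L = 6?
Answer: 3760752819247243/20295 ≈ 1.8530e+11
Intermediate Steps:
n(R) = 36 (n(R) = 6² = 36)
(-362279 - 361890)*((-216126/n(133) + 165409/Q) - 249878) = (-362279 - 361890)*((-216126/36 + 165409/(-40590)) - 249878) = -724169*((-216126*1/36 + 165409*(-1/40590)) - 249878) = -724169*((-12007/2 - 165409/40590) - 249878) = -724169*(-121923737/20295 - 249878) = -724169*(-5193197747/20295) = 3760752819247243/20295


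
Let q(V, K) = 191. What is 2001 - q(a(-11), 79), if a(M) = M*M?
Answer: 1810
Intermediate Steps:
a(M) = M**2
2001 - q(a(-11), 79) = 2001 - 1*191 = 2001 - 191 = 1810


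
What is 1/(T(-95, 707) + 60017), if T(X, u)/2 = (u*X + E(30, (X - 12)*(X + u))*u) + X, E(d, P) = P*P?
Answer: 1/6063450043481 ≈ 1.6492e-13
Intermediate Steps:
E(d, P) = P²
T(X, u) = 2*X + 2*X*u + 2*u*(-12 + X)²*(X + u)² (T(X, u) = 2*((u*X + ((X - 12)*(X + u))²*u) + X) = 2*((X*u + ((-12 + X)*(X + u))²*u) + X) = 2*((X*u + ((-12 + X)²*(X + u)²)*u) + X) = 2*((X*u + u*(-12 + X)²*(X + u)²) + X) = 2*(X + X*u + u*(-12 + X)²*(X + u)²) = 2*X + 2*X*u + 2*u*(-12 + X)²*(X + u)²)
1/(T(-95, 707) + 60017) = 1/((2*(-95) + 2*(-95)*707 + 2*707*((-95)² - 12*(-95) - 12*707 - 95*707)²) + 60017) = 1/((-190 - 134330 + 2*707*(9025 + 1140 - 8484 - 67165)²) + 60017) = 1/((-190 - 134330 + 2*707*(-65484)²) + 60017) = 1/((-190 - 134330 + 2*707*4288154256) + 60017) = 1/((-190 - 134330 + 6063450117984) + 60017) = 1/(6063449983464 + 60017) = 1/6063450043481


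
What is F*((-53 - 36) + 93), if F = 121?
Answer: 484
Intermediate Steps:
F*((-53 - 36) + 93) = 121*((-53 - 36) + 93) = 121*(-89 + 93) = 121*4 = 484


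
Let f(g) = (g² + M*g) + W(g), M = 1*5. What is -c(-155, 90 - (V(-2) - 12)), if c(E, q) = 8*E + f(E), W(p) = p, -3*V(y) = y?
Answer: -21855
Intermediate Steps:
V(y) = -y/3
M = 5
f(g) = g² + 6*g (f(g) = (g² + 5*g) + g = g² + 6*g)
c(E, q) = 8*E + E*(6 + E)
-c(-155, 90 - (V(-2) - 12)) = -(-155)*(14 - 155) = -(-155)*(-141) = -1*21855 = -21855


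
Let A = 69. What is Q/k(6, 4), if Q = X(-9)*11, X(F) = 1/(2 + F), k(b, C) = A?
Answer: -11/483 ≈ -0.022774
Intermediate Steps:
k(b, C) = 69
Q = -11/7 (Q = 11/(2 - 9) = 11/(-7) = -⅐*11 = -11/7 ≈ -1.5714)
Q/k(6, 4) = -11/7/69 = -11/7*1/69 = -11/483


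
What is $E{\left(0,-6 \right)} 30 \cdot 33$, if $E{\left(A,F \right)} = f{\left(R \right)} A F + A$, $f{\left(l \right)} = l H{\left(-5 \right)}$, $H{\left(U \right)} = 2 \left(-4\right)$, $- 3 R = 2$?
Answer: $0$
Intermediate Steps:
$R = - \frac{2}{3}$ ($R = \left(- \frac{1}{3}\right) 2 = - \frac{2}{3} \approx -0.66667$)
$H{\left(U \right)} = -8$
$f{\left(l \right)} = - 8 l$ ($f{\left(l \right)} = l \left(-8\right) = - 8 l$)
$E{\left(A,F \right)} = A + \frac{16 A F}{3}$ ($E{\left(A,F \right)} = \left(-8\right) \left(- \frac{2}{3}\right) A F + A = \frac{16 A}{3} F + A = \frac{16 A F}{3} + A = A + \frac{16 A F}{3}$)
$E{\left(0,-6 \right)} 30 \cdot 33 = \frac{1}{3} \cdot 0 \left(3 + 16 \left(-6\right)\right) 30 \cdot 33 = \frac{1}{3} \cdot 0 \left(3 - 96\right) 30 \cdot 33 = \frac{1}{3} \cdot 0 \left(-93\right) 30 \cdot 33 = 0 \cdot 30 \cdot 33 = 0 \cdot 33 = 0$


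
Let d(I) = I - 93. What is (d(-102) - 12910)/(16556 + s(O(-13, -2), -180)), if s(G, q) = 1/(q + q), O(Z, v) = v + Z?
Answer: -4717800/5960159 ≈ -0.79156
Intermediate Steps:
O(Z, v) = Z + v
s(G, q) = 1/(2*q)
d(I) = -93 + I
(d(-102) - 12910)/(16556 + s(O(-13, -2), -180)) = ((-93 - 102) - 12910)/(16556 + (½)/(-180)) = (-195 - 12910)/(16556 + (½)*(-1/180)) = -13105/(16556 - 1/360) = -13105/5960159/360 = -13105*360/5960159 = -4717800/5960159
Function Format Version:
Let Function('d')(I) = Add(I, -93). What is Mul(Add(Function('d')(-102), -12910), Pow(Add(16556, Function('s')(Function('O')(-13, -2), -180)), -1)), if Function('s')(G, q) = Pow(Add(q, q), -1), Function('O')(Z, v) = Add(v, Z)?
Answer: Rational(-4717800, 5960159) ≈ -0.79156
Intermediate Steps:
Function('O')(Z, v) = Add(Z, v)
Function('s')(G, q) = Mul(Rational(1, 2), Pow(q, -1)) (Function('s')(G, q) = Pow(Mul(2, q), -1) = Mul(Rational(1, 2), Pow(q, -1)))
Function('d')(I) = Add(-93, I)
Mul(Add(Function('d')(-102), -12910), Pow(Add(16556, Function('s')(Function('O')(-13, -2), -180)), -1)) = Mul(Add(Add(-93, -102), -12910), Pow(Add(16556, Mul(Rational(1, 2), Pow(-180, -1))), -1)) = Mul(Add(-195, -12910), Pow(Add(16556, Mul(Rational(1, 2), Rational(-1, 180))), -1)) = Mul(-13105, Pow(Add(16556, Rational(-1, 360)), -1)) = Mul(-13105, Pow(Rational(5960159, 360), -1)) = Mul(-13105, Rational(360, 5960159)) = Rational(-4717800, 5960159)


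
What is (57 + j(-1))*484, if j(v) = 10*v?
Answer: 22748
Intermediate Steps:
(57 + j(-1))*484 = (57 + 10*(-1))*484 = (57 - 10)*484 = 47*484 = 22748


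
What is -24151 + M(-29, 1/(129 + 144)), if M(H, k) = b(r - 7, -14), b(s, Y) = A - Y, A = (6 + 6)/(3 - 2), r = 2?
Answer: -24125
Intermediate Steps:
A = 12 (A = 12/1 = 12*1 = 12)
b(s, Y) = 12 - Y
M(H, k) = 26 (M(H, k) = 12 - 1*(-14) = 12 + 14 = 26)
-24151 + M(-29, 1/(129 + 144)) = -24151 + 26 = -24125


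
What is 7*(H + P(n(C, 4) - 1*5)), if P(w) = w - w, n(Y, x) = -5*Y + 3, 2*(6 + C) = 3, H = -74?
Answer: -518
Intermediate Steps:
C = -9/2 (C = -6 + (1/2)*3 = -6 + 3/2 = -9/2 ≈ -4.5000)
n(Y, x) = 3 - 5*Y
P(w) = 0
7*(H + P(n(C, 4) - 1*5)) = 7*(-74 + 0) = 7*(-74) = -518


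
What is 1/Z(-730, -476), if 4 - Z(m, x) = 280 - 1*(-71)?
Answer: -1/347 ≈ -0.0028818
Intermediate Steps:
Z(m, x) = -347 (Z(m, x) = 4 - (280 - 1*(-71)) = 4 - (280 + 71) = 4 - 1*351 = 4 - 351 = -347)
1/Z(-730, -476) = 1/(-347) = -1/347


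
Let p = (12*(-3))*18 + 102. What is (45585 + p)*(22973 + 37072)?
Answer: 2704366755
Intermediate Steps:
p = -546 (p = -36*18 + 102 = -648 + 102 = -546)
(45585 + p)*(22973 + 37072) = (45585 - 546)*(22973 + 37072) = 45039*60045 = 2704366755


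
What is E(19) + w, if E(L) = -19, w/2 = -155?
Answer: -329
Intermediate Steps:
w = -310 (w = 2*(-155) = -310)
E(19) + w = -19 - 310 = -329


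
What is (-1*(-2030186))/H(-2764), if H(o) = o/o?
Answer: 2030186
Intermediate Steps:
H(o) = 1
(-1*(-2030186))/H(-2764) = -1*(-2030186)/1 = 2030186*1 = 2030186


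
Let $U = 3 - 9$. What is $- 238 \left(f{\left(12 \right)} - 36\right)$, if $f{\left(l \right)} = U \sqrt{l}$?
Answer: $8568 + 2856 \sqrt{3} \approx 13515.0$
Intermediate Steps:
$U = -6$
$f{\left(l \right)} = - 6 \sqrt{l}$
$- 238 \left(f{\left(12 \right)} - 36\right) = - 238 \left(- 6 \sqrt{12} - 36\right) = - 238 \left(- 6 \cdot 2 \sqrt{3} - 36\right) = - 238 \left(- 12 \sqrt{3} - 36\right) = - 238 \left(-36 - 12 \sqrt{3}\right) = 8568 + 2856 \sqrt{3}$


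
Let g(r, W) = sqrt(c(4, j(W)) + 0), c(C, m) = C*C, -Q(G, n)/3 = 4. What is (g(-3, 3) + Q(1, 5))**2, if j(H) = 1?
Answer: 64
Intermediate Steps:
Q(G, n) = -12 (Q(G, n) = -3*4 = -12)
c(C, m) = C**2
g(r, W) = 4 (g(r, W) = sqrt(4**2 + 0) = sqrt(16 + 0) = sqrt(16) = 4)
(g(-3, 3) + Q(1, 5))**2 = (4 - 12)**2 = (-8)**2 = 64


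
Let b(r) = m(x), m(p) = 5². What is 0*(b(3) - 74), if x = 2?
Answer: 0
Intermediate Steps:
m(p) = 25
b(r) = 25
0*(b(3) - 74) = 0*(25 - 74) = 0*(-49) = 0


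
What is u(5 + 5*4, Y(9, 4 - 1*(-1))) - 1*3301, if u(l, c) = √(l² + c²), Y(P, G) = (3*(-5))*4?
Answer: -3236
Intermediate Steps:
Y(P, G) = -60 (Y(P, G) = -15*4 = -60)
u(l, c) = √(c² + l²)
u(5 + 5*4, Y(9, 4 - 1*(-1))) - 1*3301 = √((-60)² + (5 + 5*4)²) - 1*3301 = √(3600 + (5 + 20)²) - 3301 = √(3600 + 25²) - 3301 = √(3600 + 625) - 3301 = √4225 - 3301 = 65 - 3301 = -3236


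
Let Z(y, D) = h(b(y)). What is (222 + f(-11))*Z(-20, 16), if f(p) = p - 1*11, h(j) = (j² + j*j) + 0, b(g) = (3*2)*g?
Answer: 5760000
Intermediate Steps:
b(g) = 6*g
h(j) = 2*j² (h(j) = (j² + j²) + 0 = 2*j² + 0 = 2*j²)
Z(y, D) = 72*y² (Z(y, D) = 2*(6*y)² = 2*(36*y²) = 72*y²)
f(p) = -11 + p (f(p) = p - 11 = -11 + p)
(222 + f(-11))*Z(-20, 16) = (222 + (-11 - 11))*(72*(-20)²) = (222 - 22)*(72*400) = 200*28800 = 5760000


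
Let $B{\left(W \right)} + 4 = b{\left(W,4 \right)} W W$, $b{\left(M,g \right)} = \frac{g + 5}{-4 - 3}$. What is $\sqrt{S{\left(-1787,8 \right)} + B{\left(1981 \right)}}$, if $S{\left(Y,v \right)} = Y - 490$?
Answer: $4 i \sqrt{315493} \approx 2246.8 i$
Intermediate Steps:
$b{\left(M,g \right)} = - \frac{5}{7} - \frac{g}{7}$ ($b{\left(M,g \right)} = \frac{5 + g}{-7} = \left(5 + g\right) \left(- \frac{1}{7}\right) = - \frac{5}{7} - \frac{g}{7}$)
$S{\left(Y,v \right)} = -490 + Y$ ($S{\left(Y,v \right)} = Y - 490 = -490 + Y$)
$B{\left(W \right)} = -4 - \frac{9 W^{2}}{7}$ ($B{\left(W \right)} = -4 + \left(- \frac{5}{7} - \frac{4}{7}\right) W W = -4 + - \frac{9 W}{7} W = -4 - \frac{9 W^{2}}{7}$)
$\sqrt{S{\left(-1787,8 \right)} + B{\left(1981 \right)}} = \sqrt{\left(-490 - 1787\right) - \left(4 + \frac{9 \cdot 1981^{2}}{7}\right)} = \sqrt{-2277 - 5045611} = \sqrt{-5047888} = 4 i \sqrt{315493}$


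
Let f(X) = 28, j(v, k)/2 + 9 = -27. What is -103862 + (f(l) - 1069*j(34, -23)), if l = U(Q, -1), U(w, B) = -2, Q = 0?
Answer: -26866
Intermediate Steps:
j(v, k) = -72 (j(v, k) = -18 + 2*(-27) = -18 - 54 = -72)
l = -2
-103862 + (f(l) - 1069*j(34, -23)) = -103862 + (28 - 1069*(-72)) = -103862 + (28 + 76968) = -103862 + 76996 = -26866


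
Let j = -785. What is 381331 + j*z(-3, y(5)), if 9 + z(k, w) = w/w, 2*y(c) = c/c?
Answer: 387611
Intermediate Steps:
y(c) = ½ (y(c) = (c/c)/2 = (½)*1 = ½)
z(k, w) = -8 (z(k, w) = -9 + w/w = -9 + 1 = -8)
381331 + j*z(-3, y(5)) = 381331 - 785*(-8) = 381331 + 6280 = 387611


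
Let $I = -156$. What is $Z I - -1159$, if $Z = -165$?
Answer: $26899$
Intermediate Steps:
$Z I - -1159 = \left(-165\right) \left(-156\right) - -1159 = 25740 + 1159 = 26899$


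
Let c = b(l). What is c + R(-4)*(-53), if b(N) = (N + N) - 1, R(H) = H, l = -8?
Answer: 195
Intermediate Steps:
b(N) = -1 + 2*N (b(N) = 2*N - 1 = -1 + 2*N)
c = -17 (c = -1 + 2*(-8) = -1 - 16 = -17)
c + R(-4)*(-53) = -17 - 4*(-53) = -17 + 212 = 195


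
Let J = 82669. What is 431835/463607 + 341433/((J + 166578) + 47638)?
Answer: 286496062806/137637964195 ≈ 2.0815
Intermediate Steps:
431835/463607 + 341433/((J + 166578) + 47638) = 431835/463607 + 341433/((82669 + 166578) + 47638) = 431835*(1/463607) + 341433/(249247 + 47638) = 431835/463607 + 341433/296885 = 286496062806/137637964195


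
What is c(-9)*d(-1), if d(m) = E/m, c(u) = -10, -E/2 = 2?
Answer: -40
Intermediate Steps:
E = -4 (E = -2*2 = -4)
d(m) = -4/m
c(-9)*d(-1) = -(-40)/(-1) = -(-40)*(-1) = -10*4 = -40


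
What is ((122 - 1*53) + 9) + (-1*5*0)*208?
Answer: 78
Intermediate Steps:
((122 - 1*53) + 9) + (-1*5*0)*208 = ((122 - 53) + 9) - 5*0*208 = (69 + 9) + 0*208 = 78 + 0 = 78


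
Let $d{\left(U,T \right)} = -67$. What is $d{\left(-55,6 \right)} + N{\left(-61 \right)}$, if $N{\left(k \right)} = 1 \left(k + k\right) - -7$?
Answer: $-182$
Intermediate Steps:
$N{\left(k \right)} = 7 + 2 k$ ($N{\left(k \right)} = 1 \cdot 2 k + 7 = 2 k + 7 = 7 + 2 k$)
$d{\left(-55,6 \right)} + N{\left(-61 \right)} = -67 + \left(7 + 2 \left(-61\right)\right) = -67 + \left(7 - 122\right) = -67 - 115 = -182$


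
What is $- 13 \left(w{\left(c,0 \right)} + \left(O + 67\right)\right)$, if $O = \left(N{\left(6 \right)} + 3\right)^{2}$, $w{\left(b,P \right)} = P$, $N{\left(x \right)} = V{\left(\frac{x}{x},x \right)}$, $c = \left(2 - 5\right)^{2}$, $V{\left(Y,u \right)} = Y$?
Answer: $-1079$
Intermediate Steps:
$c = 9$ ($c = \left(-3\right)^{2} = 9$)
$N{\left(x \right)} = 1$ ($N{\left(x \right)} = \frac{x}{x} = 1$)
$O = 16$ ($O = \left(1 + 3\right)^{2} = 4^{2} = 16$)
$- 13 \left(w{\left(c,0 \right)} + \left(O + 67\right)\right) = - 13 \left(0 + \left(16 + 67\right)\right) = - 13 \left(0 + 83\right) = \left(-13\right) 83 = -1079$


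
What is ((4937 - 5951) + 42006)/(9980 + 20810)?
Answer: 20496/15395 ≈ 1.3313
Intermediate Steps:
((4937 - 5951) + 42006)/(9980 + 20810) = (-1014 + 42006)/30790 = 40992*(1/30790) = 20496/15395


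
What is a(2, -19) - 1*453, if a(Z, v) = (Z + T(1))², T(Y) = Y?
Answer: -444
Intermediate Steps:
a(Z, v) = (1 + Z)² (a(Z, v) = (Z + 1)² = (1 + Z)²)
a(2, -19) - 1*453 = (1 + 2)² - 1*453 = 3² - 453 = 9 - 453 = -444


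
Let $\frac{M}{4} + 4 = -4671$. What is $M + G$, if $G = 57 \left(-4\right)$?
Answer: $-18928$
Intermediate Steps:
$M = -18700$ ($M = -16 + 4 \left(-4671\right) = -16 - 18684 = -18700$)
$G = -228$
$M + G = -18700 - 228 = -18928$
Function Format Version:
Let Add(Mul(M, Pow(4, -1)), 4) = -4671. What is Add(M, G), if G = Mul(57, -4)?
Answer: -18928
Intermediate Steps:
M = -18700 (M = Add(-16, Mul(4, -4671)) = Add(-16, -18684) = -18700)
G = -228
Add(M, G) = Add(-18700, -228) = -18928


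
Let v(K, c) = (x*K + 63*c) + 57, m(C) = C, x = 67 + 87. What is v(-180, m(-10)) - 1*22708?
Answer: -51001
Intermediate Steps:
x = 154
v(K, c) = 57 + 63*c + 154*K (v(K, c) = (154*K + 63*c) + 57 = (63*c + 154*K) + 57 = 57 + 63*c + 154*K)
v(-180, m(-10)) - 1*22708 = (57 + 63*(-10) + 154*(-180)) - 1*22708 = (57 - 630 - 27720) - 22708 = -28293 - 22708 = -51001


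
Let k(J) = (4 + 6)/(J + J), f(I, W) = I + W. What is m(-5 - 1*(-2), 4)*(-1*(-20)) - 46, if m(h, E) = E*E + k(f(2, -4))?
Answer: 224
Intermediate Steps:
k(J) = 5/J (k(J) = 10/((2*J)) = 10*(1/(2*J)) = 5/J)
m(h, E) = -5/2 + E² (m(h, E) = E*E + 5/(2 - 4) = E² + 5/(-2) = E² + 5*(-½) = E² - 5/2 = -5/2 + E²)
m(-5 - 1*(-2), 4)*(-1*(-20)) - 46 = (-5/2 + 4²)*(-1*(-20)) - 46 = (-5/2 + 16)*20 - 46 = (27/2)*20 - 46 = 270 - 46 = 224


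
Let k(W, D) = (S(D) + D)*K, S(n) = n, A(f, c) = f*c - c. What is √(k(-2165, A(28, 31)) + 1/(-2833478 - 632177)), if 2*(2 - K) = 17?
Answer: 2*I*√32672282346959170/3465655 ≈ 104.31*I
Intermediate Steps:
A(f, c) = -c + c*f (A(f, c) = c*f - c = -c + c*f)
K = -13/2 (K = 2 - ½*17 = 2 - 17/2 = -13/2 ≈ -6.5000)
k(W, D) = -13*D (k(W, D) = (D + D)*(-13/2) = (2*D)*(-13/2) = -13*D)
√(k(-2165, A(28, 31)) + 1/(-2833478 - 632177)) = √(-403*(-1 + 28) + 1/(-2833478 - 632177)) = √(-403*27 + 1/(-3465655)) = √(-13*837 - 1/3465655) = √(-10881 - 1/3465655) = √(-37709792056/3465655) = 2*I*√32672282346959170/3465655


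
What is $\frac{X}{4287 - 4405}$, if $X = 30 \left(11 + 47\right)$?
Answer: $- \frac{870}{59} \approx -14.746$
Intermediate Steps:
$X = 1740$ ($X = 30 \cdot 58 = 1740$)
$\frac{X}{4287 - 4405} = \frac{1740}{4287 - 4405} = \frac{1740}{-118} = 1740 \left(- \frac{1}{118}\right) = - \frac{870}{59}$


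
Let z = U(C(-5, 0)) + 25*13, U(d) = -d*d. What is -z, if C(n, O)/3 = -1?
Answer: -316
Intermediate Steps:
C(n, O) = -3 (C(n, O) = 3*(-1) = -3)
U(d) = -d²
z = 316 (z = -1*(-3)² + 25*13 = -1*9 + 325 = -9 + 325 = 316)
-z = -1*316 = -316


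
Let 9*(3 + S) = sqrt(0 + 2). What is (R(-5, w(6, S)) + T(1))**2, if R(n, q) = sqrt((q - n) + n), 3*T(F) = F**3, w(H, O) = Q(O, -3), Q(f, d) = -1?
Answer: -8/9 + 2*I/3 ≈ -0.88889 + 0.66667*I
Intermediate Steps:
S = -3 + sqrt(2)/9 (S = -3 + sqrt(0 + 2)/9 = -3 + sqrt(2)/9 ≈ -2.8429)
w(H, O) = -1
T(F) = F**3/3
R(n, q) = sqrt(q)
(R(-5, w(6, S)) + T(1))**2 = (sqrt(-1) + (1/3)*1**3)**2 = (I + (1/3)*1)**2 = (I + 1/3)**2 = (1/3 + I)**2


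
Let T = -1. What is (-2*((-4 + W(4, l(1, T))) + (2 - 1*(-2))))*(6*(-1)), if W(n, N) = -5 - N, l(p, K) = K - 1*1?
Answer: -36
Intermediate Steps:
l(p, K) = -1 + K (l(p, K) = K - 1 = -1 + K)
(-2*((-4 + W(4, l(1, T))) + (2 - 1*(-2))))*(6*(-1)) = (-2*((-4 + (-5 - (-1 - 1))) + (2 - 1*(-2))))*(6*(-1)) = -2*((-4 + (-5 - 1*(-2))) + (2 + 2))*(-6) = -2*((-4 + (-5 + 2)) + 4)*(-6) = -2*((-4 - 3) + 4)*(-6) = -2*(-7 + 4)*(-6) = -2*(-3)*(-6) = 6*(-6) = -36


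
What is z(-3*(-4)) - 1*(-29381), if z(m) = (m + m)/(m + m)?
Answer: 29382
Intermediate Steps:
z(m) = 1 (z(m) = (2*m)/((2*m)) = (2*m)*(1/(2*m)) = 1)
z(-3*(-4)) - 1*(-29381) = 1 - 1*(-29381) = 1 + 29381 = 29382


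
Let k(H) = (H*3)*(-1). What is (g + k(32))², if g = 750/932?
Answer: 1967898321/217156 ≈ 9062.1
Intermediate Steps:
k(H) = -3*H (k(H) = (3*H)*(-1) = -3*H)
g = 375/466 (g = 750*(1/932) = 375/466 ≈ 0.80472)
(g + k(32))² = (375/466 - 3*32)² = (375/466 - 96)² = (-44361/466)² = 1967898321/217156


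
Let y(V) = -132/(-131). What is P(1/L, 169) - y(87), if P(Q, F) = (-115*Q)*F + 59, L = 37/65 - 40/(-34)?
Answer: -2798658812/252699 ≈ -11075.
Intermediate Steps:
L = 1929/1105 (L = 37*(1/65) - 40*(-1/34) = 37/65 + 20/17 = 1929/1105 ≈ 1.7457)
P(Q, F) = 59 - 115*F*Q (P(Q, F) = -115*F*Q + 59 = 59 - 115*F*Q)
y(V) = 132/131 (y(V) = -132*(-1/131) = 132/131)
P(1/L, 169) - y(87) = (59 - 115*169/1929/1105) - 1*132/131 = (59 - 115*169*1105/1929) - 132/131 = (59 - 21475675/1929) - 132/131 = -21361864/1929 - 132/131 = -2798658812/252699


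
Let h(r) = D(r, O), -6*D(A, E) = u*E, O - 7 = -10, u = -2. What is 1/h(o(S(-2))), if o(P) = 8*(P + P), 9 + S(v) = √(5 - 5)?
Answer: -1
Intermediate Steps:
S(v) = -9 (S(v) = -9 + √(5 - 5) = -9 + √0 = -9 + 0 = -9)
o(P) = 16*P (o(P) = 8*(2*P) = 16*P)
O = -3 (O = 7 - 10 = -3)
D(A, E) = E/3 (D(A, E) = -(-1)*E/3 = E/3)
h(r) = -1 (h(r) = (⅓)*(-3) = -1)
1/h(o(S(-2))) = 1/(-1) = -1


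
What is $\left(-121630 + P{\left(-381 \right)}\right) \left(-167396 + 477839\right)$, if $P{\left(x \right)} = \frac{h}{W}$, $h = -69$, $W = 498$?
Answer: $- \frac{6268031367129}{166} \approx -3.7759 \cdot 10^{10}$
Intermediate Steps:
$P{\left(x \right)} = - \frac{23}{166}$ ($P{\left(x \right)} = - \frac{69}{498} = \left(-69\right) \frac{1}{498} = - \frac{23}{166}$)
$\left(-121630 + P{\left(-381 \right)}\right) \left(-167396 + 477839\right) = \left(-121630 - \frac{23}{166}\right) \left(-167396 + 477839\right) = \left(- \frac{20190603}{166}\right) 310443 = - \frac{6268031367129}{166}$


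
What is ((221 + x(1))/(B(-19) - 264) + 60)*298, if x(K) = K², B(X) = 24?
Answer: 352087/20 ≈ 17604.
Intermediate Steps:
((221 + x(1))/(B(-19) - 264) + 60)*298 = ((221 + 1²)/(24 - 264) + 60)*298 = ((221 + 1)/(-240) + 60)*298 = (222*(-1/240) + 60)*298 = (-37/40 + 60)*298 = (2363/40)*298 = 352087/20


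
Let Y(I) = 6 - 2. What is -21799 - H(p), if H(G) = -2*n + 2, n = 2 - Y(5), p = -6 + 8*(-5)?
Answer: -21805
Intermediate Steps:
Y(I) = 4
p = -46 (p = -6 - 40 = -46)
n = -2 (n = 2 - 1*4 = 2 - 4 = -2)
H(G) = 6 (H(G) = -2*(-2) + 2 = 4 + 2 = 6)
-21799 - H(p) = -21799 - 1*6 = -21799 - 6 = -21805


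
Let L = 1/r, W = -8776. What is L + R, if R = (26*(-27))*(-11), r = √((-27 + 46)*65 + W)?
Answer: 7722 - I*√7541/7541 ≈ 7722.0 - 0.011516*I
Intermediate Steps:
r = I*√7541 (r = √((-27 + 46)*65 - 8776) = √(19*65 - 8776) = √(1235 - 8776) = √(-7541) = I*√7541 ≈ 86.839*I)
R = 7722 (R = -702*(-11) = 7722)
L = -I*√7541/7541 (L = 1/(I*√7541) = -I*√7541/7541 ≈ -0.011516*I)
L + R = -I*√7541/7541 + 7722 = 7722 - I*√7541/7541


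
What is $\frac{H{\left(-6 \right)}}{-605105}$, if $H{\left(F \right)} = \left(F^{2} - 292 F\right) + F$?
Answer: $- \frac{1782}{605105} \approx -0.0029449$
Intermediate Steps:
$H{\left(F \right)} = F^{2} - 291 F$
$\frac{H{\left(-6 \right)}}{-605105} = \frac{\left(-6\right) \left(-291 - 6\right)}{-605105} = \left(-6\right) \left(-297\right) \left(- \frac{1}{605105}\right) = 1782 \left(- \frac{1}{605105}\right) = - \frac{1782}{605105}$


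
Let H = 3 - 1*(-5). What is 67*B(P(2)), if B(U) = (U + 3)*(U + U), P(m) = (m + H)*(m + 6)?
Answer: 889760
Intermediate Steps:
H = 8 (H = 3 + 5 = 8)
P(m) = (6 + m)*(8 + m) (P(m) = (m + 8)*(m + 6) = (8 + m)*(6 + m) = (6 + m)*(8 + m))
B(U) = 2*U*(3 + U) (B(U) = (3 + U)*(2*U) = 2*U*(3 + U))
67*B(P(2)) = 67*(2*(48 + 2² + 14*2)*(3 + (48 + 2² + 14*2))) = 67*(2*(48 + 4 + 28)*(3 + (48 + 4 + 28))) = 67*(2*80*(3 + 80)) = 67*(2*80*83) = 67*13280 = 889760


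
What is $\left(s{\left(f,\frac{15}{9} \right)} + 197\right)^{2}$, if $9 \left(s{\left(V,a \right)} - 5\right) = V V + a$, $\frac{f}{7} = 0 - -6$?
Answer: $\frac{115584001}{729} \approx 1.5855 \cdot 10^{5}$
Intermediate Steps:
$f = 42$ ($f = 7 \left(0 - -6\right) = 7 \left(0 + 6\right) = 7 \cdot 6 = 42$)
$s{\left(V,a \right)} = 5 + \frac{a}{9} + \frac{V^{2}}{9}$ ($s{\left(V,a \right)} = 5 + \frac{V V + a}{9} = 5 + \frac{V^{2} + a}{9} = 5 + \frac{a + V^{2}}{9} = 5 + \left(\frac{a}{9} + \frac{V^{2}}{9}\right) = 5 + \frac{a}{9} + \frac{V^{2}}{9}$)
$\left(s{\left(f,\frac{15}{9} \right)} + 197\right)^{2} = \left(\left(5 + \frac{15 \cdot \frac{1}{9}}{9} + \frac{42^{2}}{9}\right) + 197\right)^{2} = \left(\left(5 + \frac{15 \cdot \frac{1}{9}}{9} + \frac{1}{9} \cdot 1764\right) + 197\right)^{2} = \left(\left(5 + \frac{1}{9} \cdot \frac{5}{3} + 196\right) + 197\right)^{2} = \left(\left(5 + \frac{5}{27} + 196\right) + 197\right)^{2} = \left(\frac{5432}{27} + 197\right)^{2} = \left(\frac{10751}{27}\right)^{2} = \frac{115584001}{729}$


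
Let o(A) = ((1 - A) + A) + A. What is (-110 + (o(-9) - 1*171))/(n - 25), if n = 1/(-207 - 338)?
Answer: 157505/13626 ≈ 11.559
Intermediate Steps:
n = -1/545 (n = 1/(-545) = -1/545 ≈ -0.0018349)
o(A) = 1 + A
(-110 + (o(-9) - 1*171))/(n - 25) = (-110 + ((1 - 9) - 1*171))/(-1/545 - 25) = (-110 + (-8 - 171))/(-13626/545) = (-110 - 179)*(-545/13626) = -289*(-545/13626) = 157505/13626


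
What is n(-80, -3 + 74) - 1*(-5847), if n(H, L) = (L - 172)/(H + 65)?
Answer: 87806/15 ≈ 5853.7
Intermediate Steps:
n(H, L) = (-172 + L)/(65 + H)
n(-80, -3 + 74) - 1*(-5847) = (-172 + (-3 + 74))/(65 - 80) - 1*(-5847) = (-172 + 71)/(-15) + 5847 = -1/15*(-101) + 5847 = 101/15 + 5847 = 87806/15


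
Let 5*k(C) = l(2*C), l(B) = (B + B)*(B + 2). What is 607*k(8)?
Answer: 349632/5 ≈ 69926.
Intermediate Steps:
l(B) = 2*B*(2 + B) (l(B) = (2*B)*(2 + B) = 2*B*(2 + B))
k(C) = 4*C*(2 + 2*C)/5 (k(C) = (2*(2*C)*(2 + 2*C))/5 = (4*C*(2 + 2*C))/5 = 4*C*(2 + 2*C)/5)
607*k(8) = 607*((8/5)*8*(1 + 8)) = 607*((8/5)*8*9) = 607*(576/5) = 349632/5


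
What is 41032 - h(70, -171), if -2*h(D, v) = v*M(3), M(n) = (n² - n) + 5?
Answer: 80183/2 ≈ 40092.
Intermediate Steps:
M(n) = 5 + n² - n
h(D, v) = -11*v/2 (h(D, v) = -v*(5 + 3² - 1*3)/2 = -v*(5 + 9 - 3)/2 = -v*11/2 = -11*v/2)
41032 - h(70, -171) = 41032 - (-11)*(-171)/2 = 41032 - 1*1881/2 = 41032 - 1881/2 = 80183/2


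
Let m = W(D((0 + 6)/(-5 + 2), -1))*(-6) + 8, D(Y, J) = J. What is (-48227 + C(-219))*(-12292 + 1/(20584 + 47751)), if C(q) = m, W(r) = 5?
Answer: 40527896792931/68335 ≈ 5.9308e+8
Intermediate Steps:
m = -22 (m = 5*(-6) + 8 = -30 + 8 = -22)
C(q) = -22
(-48227 + C(-219))*(-12292 + 1/(20584 + 47751)) = (-48227 - 22)*(-12292 + 1/(20584 + 47751)) = -48249*(-12292 + 1/68335) = -48249*(-839973819/68335) = 40527896792931/68335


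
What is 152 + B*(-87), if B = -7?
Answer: 761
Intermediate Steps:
152 + B*(-87) = 152 - 7*(-87) = 152 + 609 = 761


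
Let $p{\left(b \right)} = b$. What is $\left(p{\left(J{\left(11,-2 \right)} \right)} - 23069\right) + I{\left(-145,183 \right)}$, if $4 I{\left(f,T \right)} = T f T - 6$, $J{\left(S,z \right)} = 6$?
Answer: $- \frac{4948163}{4} \approx -1.237 \cdot 10^{6}$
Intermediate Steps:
$I{\left(f,T \right)} = - \frac{3}{2} + \frac{f T^{2}}{4}$ ($I{\left(f,T \right)} = \frac{T f T - 6}{4} = \frac{f T^{2} - 6}{4} = \frac{-6 + f T^{2}}{4} = - \frac{3}{2} + \frac{f T^{2}}{4}$)
$\left(p{\left(J{\left(11,-2 \right)} \right)} - 23069\right) + I{\left(-145,183 \right)} = \left(6 - 23069\right) + \left(- \frac{3}{2} + \frac{1}{4} \left(-145\right) 183^{2}\right) = -23063 + \left(- \frac{3}{2} + \frac{1}{4} \left(-145\right) 33489\right) = -23063 - \frac{4855911}{4} = - \frac{4948163}{4}$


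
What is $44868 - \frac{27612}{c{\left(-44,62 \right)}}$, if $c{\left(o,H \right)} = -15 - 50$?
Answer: $\frac{226464}{5} \approx 45293.0$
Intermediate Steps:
$c{\left(o,H \right)} = -65$
$44868 - \frac{27612}{c{\left(-44,62 \right)}} = 44868 - \frac{27612}{-65} = 44868 - - \frac{2124}{5} = 44868 + \frac{2124}{5} = \frac{226464}{5}$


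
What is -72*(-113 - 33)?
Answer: 10512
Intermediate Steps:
-72*(-113 - 33) = -72*(-146) = 10512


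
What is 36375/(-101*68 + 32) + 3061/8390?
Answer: -142130627/28677020 ≈ -4.9563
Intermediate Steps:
36375/(-101*68 + 32) + 3061/8390 = 36375/(-6868 + 32) + 3061*(1/8390) = 36375/(-6836) + 3061/8390 = 36375*(-1/6836) + 3061/8390 = -36375/6836 + 3061/8390 = -142130627/28677020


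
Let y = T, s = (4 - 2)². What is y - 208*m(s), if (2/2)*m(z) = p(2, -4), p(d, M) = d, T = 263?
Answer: -153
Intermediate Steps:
s = 4 (s = 2² = 4)
m(z) = 2
y = 263
y - 208*m(s) = 263 - 208*2 = 263 - 416 = -153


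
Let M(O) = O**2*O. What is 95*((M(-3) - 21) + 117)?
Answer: 6555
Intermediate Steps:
M(O) = O**3
95*((M(-3) - 21) + 117) = 95*(((-3)**3 - 21) + 117) = 95*((-27 - 21) + 117) = 95*(-48 + 117) = 95*69 = 6555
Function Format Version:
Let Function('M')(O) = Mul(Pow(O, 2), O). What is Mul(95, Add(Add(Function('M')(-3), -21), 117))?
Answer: 6555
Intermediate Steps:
Function('M')(O) = Pow(O, 3)
Mul(95, Add(Add(Function('M')(-3), -21), 117)) = Mul(95, Add(Add(Pow(-3, 3), -21), 117)) = Mul(95, Add(Add(-27, -21), 117)) = Mul(95, Add(-48, 117)) = Mul(95, 69) = 6555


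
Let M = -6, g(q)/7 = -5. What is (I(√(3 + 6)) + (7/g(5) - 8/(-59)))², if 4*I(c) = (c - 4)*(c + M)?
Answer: 654481/1392400 ≈ 0.47004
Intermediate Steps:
g(q) = -35 (g(q) = 7*(-5) = -35)
I(c) = (-6 + c)*(-4 + c)/4 (I(c) = ((c - 4)*(c - 6))/4 = ((-4 + c)*(-6 + c))/4 = ((-6 + c)*(-4 + c))/4 = (-6 + c)*(-4 + c)/4)
(I(√(3 + 6)) + (7/g(5) - 8/(-59)))² = ((6 - 5*√(3 + 6)/2 + (√(3 + 6))²/4) + (7/(-35) - 8/(-59)))² = ((6 - 5*√9/2 + (√9)²/4) + (7*(-1/35) - 8*(-1/59)))² = ((6 - 5/2*3 + (¼)*3²) + (-⅕ + 8/59))² = ((6 - 15/2 + (¼)*9) - 19/295)² = ((6 - 15/2 + 9/4) - 19/295)² = (¾ - 19/295)² = (809/1180)² = 654481/1392400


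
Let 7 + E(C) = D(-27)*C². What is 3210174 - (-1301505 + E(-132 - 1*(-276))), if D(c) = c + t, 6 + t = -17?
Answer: 5548486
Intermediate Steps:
t = -23 (t = -6 - 17 = -23)
D(c) = -23 + c (D(c) = c - 23 = -23 + c)
E(C) = -7 - 50*C² (E(C) = -7 + (-23 - 27)*C² = -7 - 50*C²)
3210174 - (-1301505 + E(-132 - 1*(-276))) = 3210174 - (-1301505 + (-7 - 50*(-132 - 1*(-276))²)) = 3210174 - (-1301505 + (-7 - 50*(-132 + 276)²)) = 3210174 - (-1301505 + (-7 - 50*144²)) = 3210174 - (-1301505 + (-7 - 50*20736)) = 3210174 - (-1301505 + (-7 - 1036800)) = 3210174 - (-1301505 - 1036807) = 3210174 - 1*(-2338312) = 3210174 + 2338312 = 5548486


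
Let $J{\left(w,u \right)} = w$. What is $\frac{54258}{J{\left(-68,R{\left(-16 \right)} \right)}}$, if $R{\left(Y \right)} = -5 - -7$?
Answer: $- \frac{27129}{34} \approx -797.91$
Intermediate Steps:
$R{\left(Y \right)} = 2$ ($R{\left(Y \right)} = -5 + 7 = 2$)
$\frac{54258}{J{\left(-68,R{\left(-16 \right)} \right)}} = \frac{54258}{-68} = 54258 \left(- \frac{1}{68}\right) = - \frac{27129}{34}$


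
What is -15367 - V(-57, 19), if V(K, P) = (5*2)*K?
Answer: -14797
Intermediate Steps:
V(K, P) = 10*K
-15367 - V(-57, 19) = -15367 - 10*(-57) = -15367 - 1*(-570) = -15367 + 570 = -14797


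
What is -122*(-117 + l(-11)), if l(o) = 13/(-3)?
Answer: 44408/3 ≈ 14803.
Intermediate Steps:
l(o) = -13/3 (l(o) = 13*(-⅓) = -13/3)
-122*(-117 + l(-11)) = -122*(-117 - 13/3) = -122*(-364/3) = 44408/3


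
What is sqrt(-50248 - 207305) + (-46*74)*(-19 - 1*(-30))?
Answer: -37444 + 3*I*sqrt(28617) ≈ -37444.0 + 507.5*I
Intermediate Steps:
sqrt(-50248 - 207305) + (-46*74)*(-19 - 1*(-30)) = sqrt(-257553) - 3404*(-19 + 30) = 3*I*sqrt(28617) - 3404*11 = 3*I*sqrt(28617) - 37444 = -37444 + 3*I*sqrt(28617)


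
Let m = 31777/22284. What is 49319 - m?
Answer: 1098992819/22284 ≈ 49318.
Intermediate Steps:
m = 31777/22284 (m = 31777*(1/22284) = 31777/22284 ≈ 1.4260)
49319 - m = 49319 - 1*31777/22284 = 49319 - 31777/22284 = 1098992819/22284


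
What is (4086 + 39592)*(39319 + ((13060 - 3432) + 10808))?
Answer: 2609978890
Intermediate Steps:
(4086 + 39592)*(39319 + ((13060 - 3432) + 10808)) = 43678*(39319 + (9628 + 10808)) = 43678*(39319 + 20436) = 43678*59755 = 2609978890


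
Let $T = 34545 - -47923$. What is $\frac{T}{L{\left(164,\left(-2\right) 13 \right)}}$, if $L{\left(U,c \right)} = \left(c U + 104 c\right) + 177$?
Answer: $- \frac{82468}{6791} \approx -12.144$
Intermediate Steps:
$T = 82468$ ($T = 34545 + 47923 = 82468$)
$L{\left(U,c \right)} = 177 + 104 c + U c$ ($L{\left(U,c \right)} = \left(U c + 104 c\right) + 177 = \left(104 c + U c\right) + 177 = 177 + 104 c + U c$)
$\frac{T}{L{\left(164,\left(-2\right) 13 \right)}} = \frac{82468}{177 + 104 \left(\left(-2\right) 13\right) + 164 \left(\left(-2\right) 13\right)} = \frac{82468}{177 + 104 \left(-26\right) + 164 \left(-26\right)} = \frac{82468}{177 - 2704 - 4264} = \frac{82468}{-6791} = 82468 \left(- \frac{1}{6791}\right) = - \frac{82468}{6791}$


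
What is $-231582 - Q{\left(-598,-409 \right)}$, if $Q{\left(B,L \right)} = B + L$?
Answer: $-230575$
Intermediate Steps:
$-231582 - Q{\left(-598,-409 \right)} = -231582 - \left(-598 - 409\right) = -231582 - -1007 = -231582 + 1007 = -230575$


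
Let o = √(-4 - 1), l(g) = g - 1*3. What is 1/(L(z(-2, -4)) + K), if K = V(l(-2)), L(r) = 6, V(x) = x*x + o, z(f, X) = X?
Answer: 31/966 - I*√5/966 ≈ 0.032091 - 0.0023148*I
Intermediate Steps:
l(g) = -3 + g (l(g) = g - 3 = -3 + g)
o = I*√5 (o = √(-5) = I*√5 ≈ 2.2361*I)
V(x) = x² + I*√5 (V(x) = x*x + I*√5 = x² + I*√5)
K = 25 + I*√5 (K = (-3 - 2)² + I*√5 = (-5)² + I*√5 = 25 + I*√5 ≈ 25.0 + 2.2361*I)
1/(L(z(-2, -4)) + K) = 1/(6 + (25 + I*√5)) = 1/(31 + I*√5)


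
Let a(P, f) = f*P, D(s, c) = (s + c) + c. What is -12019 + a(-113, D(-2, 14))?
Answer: -14957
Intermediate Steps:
D(s, c) = s + 2*c (D(s, c) = (c + s) + c = s + 2*c)
a(P, f) = P*f
-12019 + a(-113, D(-2, 14)) = -12019 - 113*(-2 + 2*14) = -12019 - 113*(-2 + 28) = -12019 - 113*26 = -12019 - 2938 = -14957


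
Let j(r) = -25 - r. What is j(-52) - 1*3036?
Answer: -3009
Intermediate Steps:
j(-52) - 1*3036 = (-25 - 1*(-52)) - 1*3036 = (-25 + 52) - 3036 = 27 - 3036 = -3009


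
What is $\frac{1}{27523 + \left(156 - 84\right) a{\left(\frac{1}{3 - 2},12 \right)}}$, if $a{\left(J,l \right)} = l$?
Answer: $\frac{1}{28387} \approx 3.5227 \cdot 10^{-5}$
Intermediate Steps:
$\frac{1}{27523 + \left(156 - 84\right) a{\left(\frac{1}{3 - 2},12 \right)}} = \frac{1}{27523 + \left(156 - 84\right) 12} = \frac{1}{27523 + 72 \cdot 12} = \frac{1}{27523 + 864} = \frac{1}{28387}$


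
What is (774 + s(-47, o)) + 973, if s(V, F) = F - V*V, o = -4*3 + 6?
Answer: -468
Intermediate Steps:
o = -6 (o = -12 + 6 = -6)
s(V, F) = F - V²
(774 + s(-47, o)) + 973 = (774 + (-6 - 1*(-47)²)) + 973 = (774 + (-6 - 1*2209)) + 973 = (774 + (-6 - 2209)) + 973 = (774 - 2215) + 973 = -1441 + 973 = -468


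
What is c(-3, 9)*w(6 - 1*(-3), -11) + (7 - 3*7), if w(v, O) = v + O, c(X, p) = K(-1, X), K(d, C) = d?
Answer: -12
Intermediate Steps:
c(X, p) = -1
w(v, O) = O + v
c(-3, 9)*w(6 - 1*(-3), -11) + (7 - 3*7) = -(-11 + (6 - 1*(-3))) + (7 - 3*7) = -(-11 + (6 + 3)) + (7 - 21) = -(-11 + 9) - 14 = -1*(-2) - 14 = 2 - 14 = -12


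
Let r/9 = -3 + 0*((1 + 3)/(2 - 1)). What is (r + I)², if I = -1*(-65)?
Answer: 1444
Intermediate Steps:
I = 65
r = -27 (r = 9*(-3 + 0*((1 + 3)/(2 - 1))) = 9*(-3 + 0*(4/1)) = 9*(-3 + 0*(4*1)) = 9*(-3 + 0*4) = 9*(-3 + 0) = 9*(-3) = -27)
(r + I)² = (-27 + 65)² = 38² = 1444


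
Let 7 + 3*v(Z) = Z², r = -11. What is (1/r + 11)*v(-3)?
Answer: 80/11 ≈ 7.2727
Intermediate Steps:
v(Z) = -7/3 + Z²/3
(1/r + 11)*v(-3) = (1/(-11) + 11)*(-7/3 + (⅓)*(-3)²) = (-1/11 + 11)*(-7/3 + (⅓)*9) = 120*(-7/3 + 3)/11 = (120/11)*(⅔) = 80/11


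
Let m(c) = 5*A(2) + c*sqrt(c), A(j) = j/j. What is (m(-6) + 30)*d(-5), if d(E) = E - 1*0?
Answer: -175 + 30*I*sqrt(6) ≈ -175.0 + 73.485*I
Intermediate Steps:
A(j) = 1
d(E) = E (d(E) = E + 0 = E)
m(c) = 5 + c**(3/2) (m(c) = 5*1 + c*sqrt(c) = 5 + c**(3/2))
(m(-6) + 30)*d(-5) = ((5 + (-6)**(3/2)) + 30)*(-5) = ((5 - 6*I*sqrt(6)) + 30)*(-5) = (35 - 6*I*sqrt(6))*(-5) = -175 + 30*I*sqrt(6)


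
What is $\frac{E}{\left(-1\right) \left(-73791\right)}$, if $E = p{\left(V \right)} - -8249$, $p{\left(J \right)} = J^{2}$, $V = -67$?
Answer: $\frac{4246}{24597} \approx 0.17262$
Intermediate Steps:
$E = 12738$ ($E = \left(-67\right)^{2} - -8249 = 4489 + 8249 = 12738$)
$\frac{E}{\left(-1\right) \left(-73791\right)} = \frac{12738}{\left(-1\right) \left(-73791\right)} = \frac{12738}{73791} = 12738 \cdot \frac{1}{73791} = \frac{4246}{24597}$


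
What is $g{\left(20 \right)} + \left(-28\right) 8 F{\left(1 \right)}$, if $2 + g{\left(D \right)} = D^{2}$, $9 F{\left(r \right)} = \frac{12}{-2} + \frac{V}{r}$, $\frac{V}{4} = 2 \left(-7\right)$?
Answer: $\frac{17470}{9} \approx 1941.1$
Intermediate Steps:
$V = -56$ ($V = 4 \cdot 2 \left(-7\right) = 4 \left(-14\right) = -56$)
$F{\left(r \right)} = - \frac{2}{3} - \frac{56}{9 r}$ ($F{\left(r \right)} = \frac{\frac{12}{-2} - \frac{56}{r}}{9} = \frac{12 \left(- \frac{1}{2}\right) - \frac{56}{r}}{9} = \frac{-6 - \frac{56}{r}}{9} = - \frac{2}{3} - \frac{56}{9 r}$)
$g{\left(D \right)} = -2 + D^{2}$
$g{\left(20 \right)} + \left(-28\right) 8 F{\left(1 \right)} = \left(-2 + 20^{2}\right) + \left(-28\right) 8 \frac{2 \left(-28 - 3\right)}{9 \cdot 1} = \left(-2 + 400\right) - 224 \cdot \frac{2}{9} \cdot 1 \left(-28 - 3\right) = 398 - 224 \cdot \frac{2}{9} \cdot 1 \left(-31\right) = 398 - - \frac{13888}{9} = 398 + \frac{13888}{9} = \frac{17470}{9}$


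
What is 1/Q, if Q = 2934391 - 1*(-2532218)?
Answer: 1/5466609 ≈ 1.8293e-7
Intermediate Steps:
Q = 5466609 (Q = 2934391 + 2532218 = 5466609)
1/Q = 1/5466609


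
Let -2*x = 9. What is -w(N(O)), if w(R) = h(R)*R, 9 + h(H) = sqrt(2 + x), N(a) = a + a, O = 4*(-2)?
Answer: -144 + 8*I*sqrt(10) ≈ -144.0 + 25.298*I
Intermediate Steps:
x = -9/2 (x = -1/2*9 = -9/2 ≈ -4.5000)
O = -8
N(a) = 2*a
h(H) = -9 + I*sqrt(10)/2 (h(H) = -9 + sqrt(2 - 9/2) = -9 + sqrt(-5/2) = -9 + I*sqrt(10)/2)
w(R) = R*(-9 + I*sqrt(10)/2) (w(R) = (-9 + I*sqrt(10)/2)*R = R*(-9 + I*sqrt(10)/2))
-w(N(O)) = -2*(-8)*(-18 + I*sqrt(10))/2 = -(-16)*(-18 + I*sqrt(10))/2 = -(144 - 8*I*sqrt(10)) = -144 + 8*I*sqrt(10)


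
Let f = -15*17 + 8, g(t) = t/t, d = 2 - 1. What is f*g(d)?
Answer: -247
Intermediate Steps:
d = 1
g(t) = 1
f = -247 (f = -255 + 8 = -247)
f*g(d) = -247*1 = -247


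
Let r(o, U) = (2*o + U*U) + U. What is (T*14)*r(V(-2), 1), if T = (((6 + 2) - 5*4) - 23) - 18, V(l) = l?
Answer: 1484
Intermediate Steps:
r(o, U) = U + U² + 2*o (r(o, U) = (2*o + U²) + U = (U² + 2*o) + U = U + U² + 2*o)
T = -53 (T = ((8 - 20) - 23) - 18 = (-12 - 23) - 18 = -35 - 18 = -53)
(T*14)*r(V(-2), 1) = (-53*14)*(1 + 1² + 2*(-2)) = -742*(1 + 1 - 4) = -742*(-2) = 1484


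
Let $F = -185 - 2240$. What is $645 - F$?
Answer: $3070$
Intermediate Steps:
$F = -2425$ ($F = -185 - 2240 = -2425$)
$645 - F = 645 - -2425 = 645 + 2425 = 3070$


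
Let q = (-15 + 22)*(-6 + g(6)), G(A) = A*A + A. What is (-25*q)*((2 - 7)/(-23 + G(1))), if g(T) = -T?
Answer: 500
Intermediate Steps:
G(A) = A + A² (G(A) = A² + A = A + A²)
q = -84 (q = (-15 + 22)*(-6 - 1*6) = 7*(-6 - 6) = 7*(-12) = -84)
(-25*q)*((2 - 7)/(-23 + G(1))) = (-25*(-84))*((2 - 7)/(-23 + 1*(1 + 1))) = 2100*(-5/(-23 + 1*2)) = 2100*(-5/(-23 + 2)) = 2100*(-5/(-21)) = 2100*(-5*(-1/21)) = 2100*(5/21) = 500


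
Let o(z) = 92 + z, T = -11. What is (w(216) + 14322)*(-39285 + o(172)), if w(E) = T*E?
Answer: -466144866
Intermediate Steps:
w(E) = -11*E
(w(216) + 14322)*(-39285 + o(172)) = (-11*216 + 14322)*(-39285 + (92 + 172)) = (-2376 + 14322)*(-39285 + 264) = 11946*(-39021) = -466144866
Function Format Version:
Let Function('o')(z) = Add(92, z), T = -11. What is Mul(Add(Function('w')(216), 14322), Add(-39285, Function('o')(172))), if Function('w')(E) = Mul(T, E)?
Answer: -466144866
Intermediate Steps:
Function('w')(E) = Mul(-11, E)
Mul(Add(Function('w')(216), 14322), Add(-39285, Function('o')(172))) = Mul(Add(Mul(-11, 216), 14322), Add(-39285, Add(92, 172))) = Mul(Add(-2376, 14322), Add(-39285, 264)) = Mul(11946, -39021) = -466144866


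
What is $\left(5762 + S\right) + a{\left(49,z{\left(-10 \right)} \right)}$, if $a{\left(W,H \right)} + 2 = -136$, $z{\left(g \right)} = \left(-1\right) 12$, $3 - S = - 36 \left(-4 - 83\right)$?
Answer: $2495$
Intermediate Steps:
$S = -3129$ ($S = 3 - - 36 \left(-4 - 83\right) = 3 - \left(-36\right) \left(-87\right) = 3 - 3132 = -3129$)
$z{\left(g \right)} = -12$
$a{\left(W,H \right)} = -138$ ($a{\left(W,H \right)} = -2 - 136 = -138$)
$\left(5762 + S\right) + a{\left(49,z{\left(-10 \right)} \right)} = \left(5762 - 3129\right) - 138 = 2633 - 138 = 2495$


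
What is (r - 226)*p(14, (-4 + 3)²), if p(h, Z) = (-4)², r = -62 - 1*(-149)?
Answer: -2224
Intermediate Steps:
r = 87 (r = -62 + 149 = 87)
p(h, Z) = 16
(r - 226)*p(14, (-4 + 3)²) = (87 - 226)*16 = -139*16 = -2224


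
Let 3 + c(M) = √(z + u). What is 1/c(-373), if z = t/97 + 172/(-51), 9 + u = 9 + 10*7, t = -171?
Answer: 14841/276362 + √1587418095/276362 ≈ 0.19787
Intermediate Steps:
u = 70 (u = -9 + (9 + 10*7) = -9 + (9 + 70) = -9 + 79 = 70)
z = -25405/4947 (z = -171/97 + 172/(-51) = -171*1/97 + 172*(-1/51) = -171/97 - 172/51 = -25405/4947 ≈ -5.1354)
c(M) = -3 + √1587418095/4947 (c(M) = -3 + √(-25405/4947 + 70) = -3 + √(320885/4947) = -3 + √1587418095/4947)
1/c(-373) = 1/(-3 + √1587418095/4947)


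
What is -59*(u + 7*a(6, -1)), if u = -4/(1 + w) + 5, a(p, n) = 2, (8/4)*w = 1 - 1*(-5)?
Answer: -1062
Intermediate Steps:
w = 3 (w = (1 - 1*(-5))/2 = (1 + 5)/2 = (½)*6 = 3)
u = 4 (u = -4/(1 + 3) + 5 = -4/4 + 5 = (¼)*(-4) + 5 = -1 + 5 = 4)
-59*(u + 7*a(6, -1)) = -59*(4 + 7*2) = -59*(4 + 14) = -59*18 = -1062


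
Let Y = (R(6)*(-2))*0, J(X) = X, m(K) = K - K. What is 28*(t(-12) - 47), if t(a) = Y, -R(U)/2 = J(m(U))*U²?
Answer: -1316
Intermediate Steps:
m(K) = 0
R(U) = 0 (R(U) = -0*U² = -2*0 = 0)
Y = 0 (Y = (0*(-2))*0 = 0*0 = 0)
t(a) = 0
28*(t(-12) - 47) = 28*(0 - 47) = 28*(-47) = -1316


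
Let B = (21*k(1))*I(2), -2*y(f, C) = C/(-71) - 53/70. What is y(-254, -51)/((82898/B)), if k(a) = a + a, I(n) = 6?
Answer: 1737/29428790 ≈ 5.9024e-5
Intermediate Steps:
k(a) = 2*a
y(f, C) = 53/140 + C/142 (y(f, C) = -(C/(-71) - 53/70)/2 = -(C*(-1/71) - 53*1/70)/2 = -(-C/71 - 53/70)/2 = -(-53/70 - C/71)/2 = 53/140 + C/142)
B = 252 (B = (21*(2*1))*6 = (21*2)*6 = 42*6 = 252)
y(-254, -51)/((82898/B)) = (53/140 + (1/142)*(-51))/((82898/252)) = (53/140 - 51/142)/((82898*(1/252))) = 193/(9940*(41449/126)) = (193/9940)*(126/41449) = 1737/29428790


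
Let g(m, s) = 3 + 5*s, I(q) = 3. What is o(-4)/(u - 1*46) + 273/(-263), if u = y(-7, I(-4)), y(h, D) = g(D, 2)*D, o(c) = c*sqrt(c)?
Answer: -273/263 + 8*I/7 ≈ -1.038 + 1.1429*I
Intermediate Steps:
o(c) = c**(3/2)
y(h, D) = 13*D (y(h, D) = (3 + 5*2)*D = (3 + 10)*D = 13*D)
u = 39 (u = 13*3 = 39)
o(-4)/(u - 1*46) + 273/(-263) = (-4)**(3/2)/(39 - 1*46) + 273/(-263) = (-8*I)/(39 - 46) + 273*(-1/263) = -8*I/(-7) - 273/263 = -8*I*(-1/7) - 273/263 = 8*I/7 - 273/263 = -273/263 + 8*I/7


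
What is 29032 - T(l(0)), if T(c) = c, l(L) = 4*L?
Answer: 29032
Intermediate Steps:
29032 - T(l(0)) = 29032 - 4*0 = 29032 - 1*0 = 29032 + 0 = 29032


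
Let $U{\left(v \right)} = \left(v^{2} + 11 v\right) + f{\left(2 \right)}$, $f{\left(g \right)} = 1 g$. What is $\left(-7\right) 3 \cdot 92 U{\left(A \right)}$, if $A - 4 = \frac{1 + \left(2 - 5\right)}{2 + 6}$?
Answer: $- \frac{442911}{4} \approx -1.1073 \cdot 10^{5}$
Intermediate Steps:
$f{\left(g \right)} = g$
$A = \frac{15}{4}$ ($A = 4 + \frac{1 + \left(2 - 5\right)}{2 + 6} = 4 + \frac{1 + \left(2 - 5\right)}{8} = 4 + \left(1 - 3\right) \frac{1}{8} = 4 - \frac{1}{4} = \frac{15}{4} \approx 3.75$)
$U{\left(v \right)} = 2 + v^{2} + 11 v$ ($U{\left(v \right)} = \left(v^{2} + 11 v\right) + 2 = 2 + v^{2} + 11 v$)
$\left(-7\right) 3 \cdot 92 U{\left(A \right)} = \left(-7\right) 3 \cdot 92 \left(2 + \left(\frac{15}{4}\right)^{2} + 11 \cdot \frac{15}{4}\right) = \left(-21\right) 92 \left(2 + \frac{225}{16} + \frac{165}{4}\right) = \left(-1932\right) \frac{917}{16} = - \frac{442911}{4}$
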